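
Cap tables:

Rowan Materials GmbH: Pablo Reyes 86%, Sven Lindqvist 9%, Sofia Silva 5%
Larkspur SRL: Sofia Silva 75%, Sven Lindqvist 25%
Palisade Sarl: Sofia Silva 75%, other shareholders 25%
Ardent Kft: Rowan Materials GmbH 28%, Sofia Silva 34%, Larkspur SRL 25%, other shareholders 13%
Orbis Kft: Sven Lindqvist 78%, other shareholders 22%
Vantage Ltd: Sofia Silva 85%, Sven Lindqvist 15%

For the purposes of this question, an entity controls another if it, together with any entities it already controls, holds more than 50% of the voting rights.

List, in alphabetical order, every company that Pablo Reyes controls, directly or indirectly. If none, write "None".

Rowan Materials GmbH

Pablo holds 86% of Rowan, so Pablo controls Rowan.
No other company's threshold is met.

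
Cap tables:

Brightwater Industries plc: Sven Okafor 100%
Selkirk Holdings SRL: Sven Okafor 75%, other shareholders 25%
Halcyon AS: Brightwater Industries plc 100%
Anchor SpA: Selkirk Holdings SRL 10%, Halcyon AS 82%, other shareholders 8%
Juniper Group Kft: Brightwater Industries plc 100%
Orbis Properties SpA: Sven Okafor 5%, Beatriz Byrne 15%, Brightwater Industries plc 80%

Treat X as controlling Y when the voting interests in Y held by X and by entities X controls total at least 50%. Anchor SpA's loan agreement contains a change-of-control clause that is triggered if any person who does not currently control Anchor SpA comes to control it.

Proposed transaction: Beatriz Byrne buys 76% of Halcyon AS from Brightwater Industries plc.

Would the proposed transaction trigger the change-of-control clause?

The purchase adds only to Beatriz's holdings (Brightwater's stake shrinks), so Beatriz is the only person who could newly come to control Anchor.
Beatriz's largest direct stake is 15% in Orbis, which does not meet the threshold, so Beatriz controls no company.
Neither Beatriz nor any entity Beatriz controls holds any voting interest in Anchor.
So before the transaction, Beatriz does not control Anchor.
After the purchase, Beatriz holds 76% of Halcyon directly, and Brightwater's stake falls to 24%.
Beatriz holds 76% of Halcyon, so Beatriz controls Halcyon.
Halcyon holds 82% of Anchor, so Beatriz controls Anchor.
Beatriz did not control Anchor before and does after, so the clause is triggered.

Yes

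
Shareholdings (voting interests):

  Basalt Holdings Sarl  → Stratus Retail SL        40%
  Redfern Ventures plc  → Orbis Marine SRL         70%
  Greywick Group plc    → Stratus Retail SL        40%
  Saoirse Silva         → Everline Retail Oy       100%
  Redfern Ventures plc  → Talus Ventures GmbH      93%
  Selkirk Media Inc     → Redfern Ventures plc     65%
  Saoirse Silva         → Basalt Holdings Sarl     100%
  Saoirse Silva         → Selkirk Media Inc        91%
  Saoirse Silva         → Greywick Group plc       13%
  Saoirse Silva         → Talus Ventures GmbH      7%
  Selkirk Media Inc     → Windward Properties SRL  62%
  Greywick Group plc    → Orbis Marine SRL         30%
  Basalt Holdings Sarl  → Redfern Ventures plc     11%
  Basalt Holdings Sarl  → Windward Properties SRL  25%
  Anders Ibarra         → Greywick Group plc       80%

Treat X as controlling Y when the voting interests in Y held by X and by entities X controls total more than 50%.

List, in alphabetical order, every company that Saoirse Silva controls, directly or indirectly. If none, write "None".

Saoirse holds 91% of Selkirk, so Saoirse controls Selkirk.
Saoirse holds 100% of Basalt, so Saoirse controls Basalt.
Selkirk and Basalt together hold 65% + 11% = 76% of Redfern, so Saoirse controls Redfern.
Redfern holds 70% of Orbis, so Saoirse controls Orbis.
Redfern and Saoirse together hold 93% + 7% = 100% of Talus, so Saoirse controls Talus.
Saoirse holds 100% of Everline, so Saoirse controls Everline.
Selkirk and Basalt together hold 62% + 25% = 87% of Windward, so Saoirse controls Windward.
No other company's threshold is met.

Basalt Holdings Sarl, Everline Retail Oy, Orbis Marine SRL, Redfern Ventures plc, Selkirk Media Inc, Talus Ventures GmbH, Windward Properties SRL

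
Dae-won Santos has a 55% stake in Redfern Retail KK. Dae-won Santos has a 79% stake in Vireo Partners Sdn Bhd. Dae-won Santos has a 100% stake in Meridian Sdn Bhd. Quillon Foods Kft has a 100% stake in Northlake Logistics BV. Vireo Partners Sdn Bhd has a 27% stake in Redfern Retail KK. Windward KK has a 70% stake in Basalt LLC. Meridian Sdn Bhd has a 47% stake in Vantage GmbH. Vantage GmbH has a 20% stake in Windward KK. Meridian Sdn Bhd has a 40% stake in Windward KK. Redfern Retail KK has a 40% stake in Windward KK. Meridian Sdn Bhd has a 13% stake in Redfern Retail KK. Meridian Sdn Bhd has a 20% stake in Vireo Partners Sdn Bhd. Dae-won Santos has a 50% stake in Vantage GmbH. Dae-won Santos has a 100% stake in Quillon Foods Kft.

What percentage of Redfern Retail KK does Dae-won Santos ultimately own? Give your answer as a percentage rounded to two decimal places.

94.73%

Dae-won reaches Redfern along 4 paths.
Direct stake: 55% = 55%.
Via Meridian → Vireo: 100% × 20% × 27% = 5.4%.
Via Vireo: 79% × 27% = 21.33%.
Via Meridian: 100% × 13% = 13%.
Total: 55% + 5.4% + 21.33% + 13% = 94.73%.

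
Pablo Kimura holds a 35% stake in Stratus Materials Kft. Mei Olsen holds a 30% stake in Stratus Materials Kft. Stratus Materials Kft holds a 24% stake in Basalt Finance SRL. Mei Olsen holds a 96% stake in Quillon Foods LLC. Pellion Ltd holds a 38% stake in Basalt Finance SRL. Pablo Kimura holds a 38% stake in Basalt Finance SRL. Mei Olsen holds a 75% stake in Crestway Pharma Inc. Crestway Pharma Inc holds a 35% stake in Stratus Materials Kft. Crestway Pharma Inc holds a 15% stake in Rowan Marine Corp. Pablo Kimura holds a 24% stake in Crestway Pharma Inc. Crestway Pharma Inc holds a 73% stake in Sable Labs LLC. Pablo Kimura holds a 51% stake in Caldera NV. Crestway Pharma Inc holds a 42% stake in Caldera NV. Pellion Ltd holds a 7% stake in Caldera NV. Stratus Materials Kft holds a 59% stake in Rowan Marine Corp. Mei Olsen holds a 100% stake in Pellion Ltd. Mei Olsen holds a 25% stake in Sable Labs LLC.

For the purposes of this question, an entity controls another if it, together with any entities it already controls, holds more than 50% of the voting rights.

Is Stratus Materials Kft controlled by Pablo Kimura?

No

Pablo holds 51% of Caldera, so Pablo controls Caldera.
In Stratus, Pablo's side holds only 35%, not > 50%.
So Pablo does not control Stratus.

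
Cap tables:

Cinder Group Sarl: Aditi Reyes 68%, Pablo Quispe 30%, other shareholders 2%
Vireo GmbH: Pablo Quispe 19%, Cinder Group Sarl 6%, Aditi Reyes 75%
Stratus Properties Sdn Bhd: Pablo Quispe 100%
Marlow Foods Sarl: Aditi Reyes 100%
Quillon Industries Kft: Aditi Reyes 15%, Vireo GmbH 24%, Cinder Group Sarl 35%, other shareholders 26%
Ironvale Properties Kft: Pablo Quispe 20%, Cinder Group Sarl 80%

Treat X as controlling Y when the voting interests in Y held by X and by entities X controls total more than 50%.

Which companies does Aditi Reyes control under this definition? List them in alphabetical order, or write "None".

Cinder Group Sarl, Ironvale Properties Kft, Marlow Foods Sarl, Quillon Industries Kft, Vireo GmbH

Aditi holds 68% of Cinder, so Aditi controls Cinder.
Cinder and Aditi together hold 6% + 75% = 81% of Vireo, so Aditi controls Vireo.
Aditi holds 100% of Marlow, so Aditi controls Marlow.
Aditi and Vireo and Cinder together hold 15% + 24% + 35% = 74% of Quillon, so Aditi controls Quillon.
Cinder holds 80% of Ironvale, so Aditi controls Ironvale.
No other company's threshold is met.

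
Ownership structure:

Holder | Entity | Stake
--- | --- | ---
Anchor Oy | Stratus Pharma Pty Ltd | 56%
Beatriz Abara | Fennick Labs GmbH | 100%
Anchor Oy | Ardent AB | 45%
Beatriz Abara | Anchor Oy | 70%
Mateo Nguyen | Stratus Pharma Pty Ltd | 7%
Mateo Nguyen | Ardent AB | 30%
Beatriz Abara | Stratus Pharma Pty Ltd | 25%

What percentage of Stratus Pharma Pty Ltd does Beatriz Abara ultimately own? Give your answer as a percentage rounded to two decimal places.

Beatriz reaches Stratus along 2 paths.
Via Anchor: 70% × 56% = 39.2%.
Direct stake: 25% = 25%.
Total: 39.2% + 25% = 64.2%.
Rounded: 64.20%.

64.20%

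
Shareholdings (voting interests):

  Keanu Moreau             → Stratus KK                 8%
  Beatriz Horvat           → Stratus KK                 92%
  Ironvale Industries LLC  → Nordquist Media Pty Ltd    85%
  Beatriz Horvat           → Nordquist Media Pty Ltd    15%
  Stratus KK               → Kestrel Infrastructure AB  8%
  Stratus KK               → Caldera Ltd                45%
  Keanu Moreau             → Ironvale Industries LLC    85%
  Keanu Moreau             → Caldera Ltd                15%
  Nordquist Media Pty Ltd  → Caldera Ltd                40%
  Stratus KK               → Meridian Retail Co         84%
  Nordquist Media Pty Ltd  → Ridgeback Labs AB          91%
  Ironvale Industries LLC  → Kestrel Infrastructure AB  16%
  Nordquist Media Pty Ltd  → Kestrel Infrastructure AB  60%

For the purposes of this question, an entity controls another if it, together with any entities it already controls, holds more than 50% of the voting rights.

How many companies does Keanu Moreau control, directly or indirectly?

Keanu holds 85% of Ironvale, so Keanu controls Ironvale.
Ironvale holds 85% of Nordquist, so Keanu controls Nordquist.
Nordquist and Keanu together hold 40% + 15% = 55% of Caldera, so Keanu controls Caldera.
Nordquist and Ironvale together hold 60% + 16% = 76% of Kestrel, so Keanu controls Kestrel.
Nordquist holds 91% of Ridgeback, so Keanu controls Ridgeback.
No other company's threshold is met.
Keanu controls 5 companies.

5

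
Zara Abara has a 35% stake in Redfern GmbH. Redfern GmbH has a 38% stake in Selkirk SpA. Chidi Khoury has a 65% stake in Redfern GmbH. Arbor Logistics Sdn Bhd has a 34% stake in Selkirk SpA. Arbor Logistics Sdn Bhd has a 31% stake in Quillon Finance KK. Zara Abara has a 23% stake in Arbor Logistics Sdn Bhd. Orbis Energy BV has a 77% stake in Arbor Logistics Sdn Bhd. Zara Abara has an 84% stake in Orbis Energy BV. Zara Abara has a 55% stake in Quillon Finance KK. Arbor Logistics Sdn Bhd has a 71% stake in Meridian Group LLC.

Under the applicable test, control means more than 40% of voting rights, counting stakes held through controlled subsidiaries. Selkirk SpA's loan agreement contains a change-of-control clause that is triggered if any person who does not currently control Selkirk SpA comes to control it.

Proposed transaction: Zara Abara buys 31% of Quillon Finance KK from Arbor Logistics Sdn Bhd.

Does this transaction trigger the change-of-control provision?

The purchase adds only to Zara's holdings (Arbor's stake shrinks), so Zara is the only person who could newly come to control Selkirk.
Zara holds 84% of Orbis, so Zara controls Orbis.
Orbis and Zara together hold 77% + 23% = 100% of Arbor, so Zara controls Arbor.
Arbor holds 71% of Meridian, so Zara controls Meridian.
Zara and Arbor together hold 55% + 31% = 86% of Quillon, so Zara controls Quillon.
In Selkirk, Zara's side holds only 34%, not > 40%.
So before the transaction, Zara does not control Selkirk.
After the purchase, Zara's direct stake in Quillon rises to 55% + 31% = 86%, and Arbor's stake falls to 0%.
Zara holds 86% of Quillon, so Zara controls Quillon.
After the transaction, Zara's side holds 34% of Selkirk, not > 40%, so Zara still does not control Selkirk.
No new person acquires control, so the clause is not triggered.

No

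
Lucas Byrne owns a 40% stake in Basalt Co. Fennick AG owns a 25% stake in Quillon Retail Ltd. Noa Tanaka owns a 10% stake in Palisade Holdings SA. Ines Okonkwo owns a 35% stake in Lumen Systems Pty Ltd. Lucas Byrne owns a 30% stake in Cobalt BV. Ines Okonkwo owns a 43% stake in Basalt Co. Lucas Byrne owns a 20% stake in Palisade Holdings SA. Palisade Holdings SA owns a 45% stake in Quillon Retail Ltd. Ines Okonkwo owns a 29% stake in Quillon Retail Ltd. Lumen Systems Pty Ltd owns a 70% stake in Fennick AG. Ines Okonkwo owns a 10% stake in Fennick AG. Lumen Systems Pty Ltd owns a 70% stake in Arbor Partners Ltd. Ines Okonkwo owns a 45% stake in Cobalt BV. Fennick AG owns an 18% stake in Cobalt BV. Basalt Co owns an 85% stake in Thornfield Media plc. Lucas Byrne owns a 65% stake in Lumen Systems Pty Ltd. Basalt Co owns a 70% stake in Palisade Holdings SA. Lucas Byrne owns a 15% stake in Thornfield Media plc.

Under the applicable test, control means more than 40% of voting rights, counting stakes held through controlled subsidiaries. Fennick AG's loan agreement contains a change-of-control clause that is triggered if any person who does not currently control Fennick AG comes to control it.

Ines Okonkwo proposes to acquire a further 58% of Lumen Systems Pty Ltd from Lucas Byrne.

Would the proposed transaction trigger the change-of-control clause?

The purchase adds only to Ines's holdings (Lucas's stake shrinks), so Ines is the only person who could newly come to control Fennick.
Ines holds 43% of Basalt, so Ines controls Basalt.
Basalt holds 70% of Palisade, so Ines controls Palisade.
Palisade and Ines together hold 45% + 29% = 74% of Quillon, so Ines controls Quillon.
Ines holds 45% of Cobalt, so Ines controls Cobalt.
Basalt holds 85% of Thornfield, so Ines controls Thornfield.
In Fennick, Ines's side holds only 10%, not > 40%.
So before the transaction, Ines does not control Fennick.
After the purchase, Ines's direct stake in Lumen rises to 35% + 58% = 93%, and Lucas's stake falls to 7%.
Ines holds 93% of Lumen, so Ines controls Lumen.
Ines and Lumen together hold 10% + 70% = 80% of Fennick, so Ines controls Fennick.
Ines did not control Fennick before and does after, so the clause is triggered.

Yes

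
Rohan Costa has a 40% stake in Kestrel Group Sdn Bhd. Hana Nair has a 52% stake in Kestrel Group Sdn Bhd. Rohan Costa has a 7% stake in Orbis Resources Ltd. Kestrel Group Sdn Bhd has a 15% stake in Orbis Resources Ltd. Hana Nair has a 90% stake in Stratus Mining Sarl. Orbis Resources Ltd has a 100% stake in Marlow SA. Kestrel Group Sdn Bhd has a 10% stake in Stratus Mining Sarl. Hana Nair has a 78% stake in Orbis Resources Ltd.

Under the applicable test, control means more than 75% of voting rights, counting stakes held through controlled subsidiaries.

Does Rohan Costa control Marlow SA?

Rohan's largest direct stake is 40% in Kestrel, which does not meet the threshold, so Rohan controls no company.
Neither Rohan nor any entity Rohan controls holds any voting interest in Marlow.
So Rohan does not control Marlow.

No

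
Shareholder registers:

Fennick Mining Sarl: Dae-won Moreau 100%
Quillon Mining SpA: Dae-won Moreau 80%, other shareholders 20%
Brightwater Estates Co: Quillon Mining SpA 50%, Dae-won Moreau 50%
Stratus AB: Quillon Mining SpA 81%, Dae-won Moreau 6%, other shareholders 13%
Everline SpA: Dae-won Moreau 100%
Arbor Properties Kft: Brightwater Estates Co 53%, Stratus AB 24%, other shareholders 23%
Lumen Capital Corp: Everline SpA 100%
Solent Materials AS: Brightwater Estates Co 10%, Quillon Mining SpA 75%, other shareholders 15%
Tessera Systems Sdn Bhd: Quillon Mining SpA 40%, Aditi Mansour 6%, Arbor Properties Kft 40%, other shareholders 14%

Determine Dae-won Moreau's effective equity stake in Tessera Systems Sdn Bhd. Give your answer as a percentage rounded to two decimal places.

57.88%

Dae-won reaches Tessera along 5 paths.
Via Quillon: 80% × 40% = 32%.
Via Quillon → Brightwater → Arbor: 80% × 50% × 53% × 40% = 8.48%.
Via Brightwater → Arbor: 50% × 53% × 40% = 10.6%.
Via Quillon → Stratus → Arbor: 80% × 81% × 24% × 40% = 6.2208%.
Via Stratus → Arbor: 6% × 24% × 40% = 0.576%.
Total: 32% + 8.48% + 10.6% + 6.2208% + 0.576% = 57.8768%.
Rounded: 57.88%.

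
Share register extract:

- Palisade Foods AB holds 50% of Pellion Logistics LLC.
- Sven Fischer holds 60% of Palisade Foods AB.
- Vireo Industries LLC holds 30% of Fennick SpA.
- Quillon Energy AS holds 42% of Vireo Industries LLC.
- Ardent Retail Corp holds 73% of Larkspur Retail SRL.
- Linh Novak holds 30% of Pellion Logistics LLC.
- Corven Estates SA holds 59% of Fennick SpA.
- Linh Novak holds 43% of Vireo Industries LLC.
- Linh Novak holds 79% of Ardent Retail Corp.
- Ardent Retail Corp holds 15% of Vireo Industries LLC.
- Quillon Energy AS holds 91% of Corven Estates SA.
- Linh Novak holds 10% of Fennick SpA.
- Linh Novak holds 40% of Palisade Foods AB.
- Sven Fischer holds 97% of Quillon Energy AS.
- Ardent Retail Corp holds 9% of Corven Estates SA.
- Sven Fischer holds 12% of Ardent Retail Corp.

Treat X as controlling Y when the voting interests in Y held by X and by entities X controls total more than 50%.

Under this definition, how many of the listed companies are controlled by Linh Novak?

3

Linh holds 79% of Ardent, so Linh controls Ardent.
Linh and Ardent together hold 43% + 15% = 58% of Vireo, so Linh controls Vireo.
Ardent holds 73% of Larkspur, so Linh controls Larkspur.
No other company's threshold is met.
Linh controls 3 companies.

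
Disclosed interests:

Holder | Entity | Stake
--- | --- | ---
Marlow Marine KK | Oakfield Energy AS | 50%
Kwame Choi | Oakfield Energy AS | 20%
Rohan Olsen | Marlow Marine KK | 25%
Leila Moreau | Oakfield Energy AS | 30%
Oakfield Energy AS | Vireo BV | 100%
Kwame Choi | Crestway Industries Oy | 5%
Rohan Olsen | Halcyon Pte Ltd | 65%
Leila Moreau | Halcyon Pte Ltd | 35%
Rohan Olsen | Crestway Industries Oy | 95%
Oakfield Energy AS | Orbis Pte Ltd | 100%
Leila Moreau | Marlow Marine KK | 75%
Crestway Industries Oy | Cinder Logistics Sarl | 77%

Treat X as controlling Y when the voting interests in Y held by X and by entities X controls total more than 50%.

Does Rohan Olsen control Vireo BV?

Rohan holds 95% of Crestway, so Rohan controls Crestway.
Rohan holds 65% of Halcyon, so Rohan controls Halcyon.
Crestway holds 77% of Cinder, so Rohan controls Cinder.
Neither Rohan nor any entity Rohan controls holds any voting interest in Vireo.
So Rohan does not control Vireo.

No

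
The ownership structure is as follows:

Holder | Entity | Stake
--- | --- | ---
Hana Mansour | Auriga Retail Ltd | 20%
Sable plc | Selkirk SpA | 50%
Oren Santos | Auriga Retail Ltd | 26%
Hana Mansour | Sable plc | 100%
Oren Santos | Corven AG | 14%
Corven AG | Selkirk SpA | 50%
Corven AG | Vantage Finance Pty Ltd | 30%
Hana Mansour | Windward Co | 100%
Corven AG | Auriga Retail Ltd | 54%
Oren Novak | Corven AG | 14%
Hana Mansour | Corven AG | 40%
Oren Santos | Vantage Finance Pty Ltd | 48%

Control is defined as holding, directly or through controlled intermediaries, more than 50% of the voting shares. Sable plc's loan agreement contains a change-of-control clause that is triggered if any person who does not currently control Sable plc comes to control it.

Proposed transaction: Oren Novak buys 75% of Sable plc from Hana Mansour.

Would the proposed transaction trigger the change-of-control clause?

Yes

The purchase adds only to Oren Novak's holdings (Hana's stake shrinks), so Oren Novak is the only person who could newly come to control Sable.
Oren Novak's largest direct stake is 14% in Corven, which does not meet the threshold, so Oren Novak controls no company.
Neither Oren Novak nor any entity Oren Novak controls holds any voting interest in Sable.
So before the transaction, Oren Novak does not control Sable.
After the purchase, Oren Novak holds 75% of Sable directly, and Hana's stake falls to 25%.
Oren Novak holds 75% of Sable, so Oren Novak controls Sable.
Oren Novak did not control Sable before and does after, so the clause is triggered.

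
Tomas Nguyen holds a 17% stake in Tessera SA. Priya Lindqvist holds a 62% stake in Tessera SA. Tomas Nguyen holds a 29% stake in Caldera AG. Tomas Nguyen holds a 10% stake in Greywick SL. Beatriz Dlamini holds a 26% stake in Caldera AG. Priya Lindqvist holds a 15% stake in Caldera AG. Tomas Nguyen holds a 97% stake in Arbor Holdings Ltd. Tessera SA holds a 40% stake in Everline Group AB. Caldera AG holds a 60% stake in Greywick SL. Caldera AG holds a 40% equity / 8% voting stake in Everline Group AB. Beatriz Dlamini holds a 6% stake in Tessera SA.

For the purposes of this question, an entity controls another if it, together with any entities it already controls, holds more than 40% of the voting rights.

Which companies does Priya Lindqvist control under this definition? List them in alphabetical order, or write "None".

Priya holds 62% of Tessera, so Priya controls Tessera.
No other company's threshold is met.

Tessera SA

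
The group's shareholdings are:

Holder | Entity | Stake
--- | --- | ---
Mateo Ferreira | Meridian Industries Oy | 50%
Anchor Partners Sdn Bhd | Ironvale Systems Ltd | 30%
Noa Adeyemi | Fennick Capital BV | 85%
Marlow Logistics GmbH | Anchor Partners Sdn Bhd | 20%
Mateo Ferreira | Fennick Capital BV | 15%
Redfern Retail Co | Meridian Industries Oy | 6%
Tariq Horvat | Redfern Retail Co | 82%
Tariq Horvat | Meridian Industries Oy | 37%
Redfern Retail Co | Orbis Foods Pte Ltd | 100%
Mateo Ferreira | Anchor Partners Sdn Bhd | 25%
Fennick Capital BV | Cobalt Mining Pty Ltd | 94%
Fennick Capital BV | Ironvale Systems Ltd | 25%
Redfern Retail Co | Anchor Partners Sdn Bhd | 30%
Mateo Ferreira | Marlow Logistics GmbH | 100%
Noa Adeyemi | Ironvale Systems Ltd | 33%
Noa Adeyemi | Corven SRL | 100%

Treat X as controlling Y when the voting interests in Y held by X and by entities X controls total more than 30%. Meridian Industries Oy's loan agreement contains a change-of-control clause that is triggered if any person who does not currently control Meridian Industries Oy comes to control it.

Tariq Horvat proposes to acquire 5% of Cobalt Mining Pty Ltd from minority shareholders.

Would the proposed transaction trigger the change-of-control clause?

No

The purchase changes only Tariq's holdings, so Tariq is the only person who could newly come to control Meridian.
Tariq holds 82% of Redfern, so Tariq controls Redfern.
Tariq and Redfern together hold 37% + 6% = 43% of Meridian, so Tariq controls Meridian.
So Tariq already controls Meridian before the transaction.
After the purchase, Tariq holds 5% of Cobalt directly.
Tariq controlled Meridian already, so this is not a new person acquiring control; every other person's position is unchanged or reduced.
No new person acquires control, so the clause is not triggered.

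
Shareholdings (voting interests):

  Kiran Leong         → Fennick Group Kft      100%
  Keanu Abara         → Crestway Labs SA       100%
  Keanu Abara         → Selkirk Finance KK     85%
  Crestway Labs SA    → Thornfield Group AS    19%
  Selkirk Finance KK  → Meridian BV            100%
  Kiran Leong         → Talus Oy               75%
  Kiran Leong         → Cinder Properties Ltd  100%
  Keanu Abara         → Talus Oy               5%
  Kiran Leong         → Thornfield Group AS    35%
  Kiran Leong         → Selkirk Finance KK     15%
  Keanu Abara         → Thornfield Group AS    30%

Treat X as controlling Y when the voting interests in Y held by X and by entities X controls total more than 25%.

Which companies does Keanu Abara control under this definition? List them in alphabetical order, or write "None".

Crestway Labs SA, Meridian BV, Selkirk Finance KK, Thornfield Group AS

Keanu holds 100% of Crestway, so Keanu controls Crestway.
Keanu and Crestway together hold 30% + 19% = 49% of Thornfield, so Keanu controls Thornfield.
Keanu holds 85% of Selkirk, so Keanu controls Selkirk.
Selkirk holds 100% of Meridian, so Keanu controls Meridian.
No other company's threshold is met.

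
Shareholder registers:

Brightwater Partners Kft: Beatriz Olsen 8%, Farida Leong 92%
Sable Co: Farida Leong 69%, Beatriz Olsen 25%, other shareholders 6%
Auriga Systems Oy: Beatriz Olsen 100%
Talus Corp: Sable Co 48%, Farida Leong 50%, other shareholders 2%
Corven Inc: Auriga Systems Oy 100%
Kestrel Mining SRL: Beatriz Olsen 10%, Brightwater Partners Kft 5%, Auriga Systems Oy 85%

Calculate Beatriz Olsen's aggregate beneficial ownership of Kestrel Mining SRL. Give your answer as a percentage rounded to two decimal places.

95.40%

Beatriz reaches Kestrel along 3 paths.
Direct stake: 10% = 10%.
Via Brightwater: 8% × 5% = 0.4%.
Via Auriga: 100% × 85% = 85%.
Total: 10% + 0.4% + 85% = 95.4%.
Rounded: 95.40%.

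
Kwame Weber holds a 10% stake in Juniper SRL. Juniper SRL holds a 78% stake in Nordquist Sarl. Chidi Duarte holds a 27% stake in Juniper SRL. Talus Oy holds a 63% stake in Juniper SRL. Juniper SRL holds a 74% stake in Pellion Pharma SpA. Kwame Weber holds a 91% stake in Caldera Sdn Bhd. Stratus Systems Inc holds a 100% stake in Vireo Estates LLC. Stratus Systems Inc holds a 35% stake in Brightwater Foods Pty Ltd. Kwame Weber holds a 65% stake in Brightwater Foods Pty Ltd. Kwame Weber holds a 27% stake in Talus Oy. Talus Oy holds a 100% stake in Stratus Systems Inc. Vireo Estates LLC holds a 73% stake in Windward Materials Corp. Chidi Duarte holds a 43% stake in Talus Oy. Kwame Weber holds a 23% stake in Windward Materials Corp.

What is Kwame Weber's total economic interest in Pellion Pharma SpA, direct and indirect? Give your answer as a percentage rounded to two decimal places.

19.99%

Kwame reaches Pellion along 2 paths.
Via Talus → Juniper: 27% × 63% × 74% = 12.5874%.
Via Juniper: 10% × 74% = 7.4%.
Total: 12.5874% + 7.4% = 19.9874%.
Rounded: 19.99%.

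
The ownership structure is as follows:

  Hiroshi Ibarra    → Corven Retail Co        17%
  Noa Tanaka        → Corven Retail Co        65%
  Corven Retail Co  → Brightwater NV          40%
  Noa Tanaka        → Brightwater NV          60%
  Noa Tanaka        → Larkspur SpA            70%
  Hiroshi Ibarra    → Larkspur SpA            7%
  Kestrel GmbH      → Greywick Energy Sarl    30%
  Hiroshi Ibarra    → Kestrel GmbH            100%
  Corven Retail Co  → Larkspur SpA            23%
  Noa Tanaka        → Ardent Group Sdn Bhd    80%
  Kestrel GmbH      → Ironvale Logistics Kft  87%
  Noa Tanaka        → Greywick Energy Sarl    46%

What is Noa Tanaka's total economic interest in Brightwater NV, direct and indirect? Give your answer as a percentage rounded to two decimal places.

Noa reaches Brightwater along 2 paths.
Via Corven: 65% × 40% = 26%.
Direct stake: 60% = 60%.
Total: 26% + 60% = 86%.
Rounded: 86.00%.

86.00%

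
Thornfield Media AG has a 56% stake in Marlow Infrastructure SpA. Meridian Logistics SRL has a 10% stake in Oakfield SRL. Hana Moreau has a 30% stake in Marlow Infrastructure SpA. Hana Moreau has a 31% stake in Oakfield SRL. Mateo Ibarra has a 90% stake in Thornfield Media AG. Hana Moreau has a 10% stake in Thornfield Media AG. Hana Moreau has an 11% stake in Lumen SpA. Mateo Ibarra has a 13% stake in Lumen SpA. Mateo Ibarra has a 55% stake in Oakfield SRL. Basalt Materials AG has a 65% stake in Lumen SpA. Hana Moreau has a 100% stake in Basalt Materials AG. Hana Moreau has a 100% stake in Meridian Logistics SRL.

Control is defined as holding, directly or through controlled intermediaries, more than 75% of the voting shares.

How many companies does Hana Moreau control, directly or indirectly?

3

Hana holds 100% of Meridian, so Hana controls Meridian.
Hana holds 100% of Basalt, so Hana controls Basalt.
Basalt and Hana together hold 65% + 11% = 76% of Lumen, so Hana controls Lumen.
No other company's threshold is met.
Hana controls 3 companies.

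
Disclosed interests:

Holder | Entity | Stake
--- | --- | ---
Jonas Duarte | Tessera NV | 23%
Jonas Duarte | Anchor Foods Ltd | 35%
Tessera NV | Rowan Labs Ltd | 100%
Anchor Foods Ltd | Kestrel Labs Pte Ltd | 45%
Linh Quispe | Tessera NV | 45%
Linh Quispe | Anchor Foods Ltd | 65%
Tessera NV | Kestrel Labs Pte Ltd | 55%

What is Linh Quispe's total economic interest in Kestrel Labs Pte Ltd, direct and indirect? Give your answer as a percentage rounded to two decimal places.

Linh reaches Kestrel along 2 paths.
Via Anchor: 65% × 45% = 29.25%.
Via Tessera: 45% × 55% = 24.75%.
Total: 29.25% + 24.75% = 54%.
Rounded: 54.00%.

54.00%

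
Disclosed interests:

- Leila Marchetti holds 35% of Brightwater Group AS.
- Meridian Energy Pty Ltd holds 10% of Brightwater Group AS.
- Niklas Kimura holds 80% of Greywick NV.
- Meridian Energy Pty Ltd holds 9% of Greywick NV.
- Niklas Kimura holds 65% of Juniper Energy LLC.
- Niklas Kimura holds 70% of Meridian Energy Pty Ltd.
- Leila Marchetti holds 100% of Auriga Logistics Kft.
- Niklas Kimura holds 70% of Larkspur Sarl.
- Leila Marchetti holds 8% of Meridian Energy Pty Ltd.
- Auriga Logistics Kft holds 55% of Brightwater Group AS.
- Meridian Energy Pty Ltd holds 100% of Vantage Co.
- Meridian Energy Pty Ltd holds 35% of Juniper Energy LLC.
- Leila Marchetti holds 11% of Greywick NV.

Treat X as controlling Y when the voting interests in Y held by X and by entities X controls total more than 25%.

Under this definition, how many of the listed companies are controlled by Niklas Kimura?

5

Niklas holds 70% of Meridian, so Niklas controls Meridian.
Niklas and Meridian together hold 80% + 9% = 89% of Greywick, so Niklas controls Greywick.
Niklas holds 70% of Larkspur, so Niklas controls Larkspur.
Meridian holds 100% of Vantage, so Niklas controls Vantage.
Niklas and Meridian together hold 65% + 35% = 100% of Juniper, so Niklas controls Juniper.
No other company's threshold is met.
Niklas controls 5 companies.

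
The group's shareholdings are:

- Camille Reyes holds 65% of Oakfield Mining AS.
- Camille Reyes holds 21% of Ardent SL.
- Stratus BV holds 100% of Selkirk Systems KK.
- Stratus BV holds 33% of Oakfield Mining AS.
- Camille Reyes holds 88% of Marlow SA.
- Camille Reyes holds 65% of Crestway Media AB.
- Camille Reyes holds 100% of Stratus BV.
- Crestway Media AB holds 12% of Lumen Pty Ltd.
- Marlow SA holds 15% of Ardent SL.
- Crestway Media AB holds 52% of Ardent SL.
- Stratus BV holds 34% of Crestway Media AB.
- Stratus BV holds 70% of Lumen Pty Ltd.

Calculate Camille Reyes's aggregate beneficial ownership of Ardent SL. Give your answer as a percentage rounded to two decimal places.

Camille reaches Ardent along 4 paths.
Via Marlow: 88% × 15% = 13.2%.
Direct stake: 21% = 21%.
Via Stratus → Crestway: 100% × 34% × 52% = 17.68%.
Via Crestway: 65% × 52% = 33.8%.
Total: 13.2% + 21% + 17.68% + 33.8% = 85.68%.

85.68%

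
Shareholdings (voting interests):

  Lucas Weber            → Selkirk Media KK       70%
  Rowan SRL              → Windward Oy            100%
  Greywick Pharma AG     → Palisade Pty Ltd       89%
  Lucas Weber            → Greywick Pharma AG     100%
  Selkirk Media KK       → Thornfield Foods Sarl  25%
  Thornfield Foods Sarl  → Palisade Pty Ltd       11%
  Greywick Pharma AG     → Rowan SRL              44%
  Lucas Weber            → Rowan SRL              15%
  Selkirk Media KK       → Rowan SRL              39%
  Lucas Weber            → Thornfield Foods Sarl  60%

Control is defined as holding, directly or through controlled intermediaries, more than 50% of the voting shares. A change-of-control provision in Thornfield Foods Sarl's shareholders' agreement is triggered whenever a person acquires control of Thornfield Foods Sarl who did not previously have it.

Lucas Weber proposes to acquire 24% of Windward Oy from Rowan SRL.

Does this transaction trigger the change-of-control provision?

The purchase adds only to Lucas's holdings (Rowan's stake shrinks), so Lucas is the only person who could newly come to control Thornfield.
Lucas holds 70% of Selkirk, so Lucas controls Selkirk.
Lucas and Selkirk together hold 60% + 25% = 85% of Thornfield, so Lucas controls Thornfield.
So Lucas already controls Thornfield before the transaction.
After the purchase, Lucas holds 24% of Windward directly, and Rowan's stake falls to 76%.
Lucas controlled Thornfield already, so this is not a new person acquiring control; every other person's position is unchanged or reduced.
No new person acquires control, so the clause is not triggered.

No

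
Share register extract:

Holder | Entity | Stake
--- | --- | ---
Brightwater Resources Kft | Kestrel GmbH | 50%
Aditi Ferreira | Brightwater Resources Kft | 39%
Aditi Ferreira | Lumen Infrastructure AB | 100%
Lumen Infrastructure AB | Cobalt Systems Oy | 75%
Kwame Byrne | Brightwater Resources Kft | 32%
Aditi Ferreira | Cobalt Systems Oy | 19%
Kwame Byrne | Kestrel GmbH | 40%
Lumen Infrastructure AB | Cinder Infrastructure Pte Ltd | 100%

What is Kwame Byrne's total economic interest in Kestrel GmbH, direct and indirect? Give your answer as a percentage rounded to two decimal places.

56.00%

Kwame reaches Kestrel along 2 paths.
Via Brightwater: 32% × 50% = 16%.
Direct stake: 40% = 40%.
Total: 16% + 40% = 56%.
Rounded: 56.00%.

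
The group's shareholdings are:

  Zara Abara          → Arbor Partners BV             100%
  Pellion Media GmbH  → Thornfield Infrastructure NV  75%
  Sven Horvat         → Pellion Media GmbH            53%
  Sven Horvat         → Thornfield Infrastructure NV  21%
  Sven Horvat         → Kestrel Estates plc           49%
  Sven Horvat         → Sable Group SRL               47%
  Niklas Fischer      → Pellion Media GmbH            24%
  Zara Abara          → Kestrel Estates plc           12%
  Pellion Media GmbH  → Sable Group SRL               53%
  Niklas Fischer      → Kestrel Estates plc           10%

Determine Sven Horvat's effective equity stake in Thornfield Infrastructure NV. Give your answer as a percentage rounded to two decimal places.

Sven reaches Thornfield along 2 paths.
Via Pellion: 53% × 75% = 39.75%.
Direct stake: 21% = 21%.
Total: 39.75% + 21% = 60.75%.

60.75%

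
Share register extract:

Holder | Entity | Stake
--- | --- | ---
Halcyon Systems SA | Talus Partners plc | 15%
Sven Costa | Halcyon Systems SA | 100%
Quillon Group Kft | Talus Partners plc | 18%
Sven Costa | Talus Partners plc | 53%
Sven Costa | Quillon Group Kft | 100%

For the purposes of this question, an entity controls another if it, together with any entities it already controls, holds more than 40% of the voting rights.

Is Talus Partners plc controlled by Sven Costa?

Sven holds 100% of Quillon, so Sven controls Quillon.
Sven holds 100% of Halcyon, so Sven controls Halcyon.
Halcyon and Quillon and Sven together hold 15% + 18% + 53% = 86% of Talus, so Sven controls Talus.

Yes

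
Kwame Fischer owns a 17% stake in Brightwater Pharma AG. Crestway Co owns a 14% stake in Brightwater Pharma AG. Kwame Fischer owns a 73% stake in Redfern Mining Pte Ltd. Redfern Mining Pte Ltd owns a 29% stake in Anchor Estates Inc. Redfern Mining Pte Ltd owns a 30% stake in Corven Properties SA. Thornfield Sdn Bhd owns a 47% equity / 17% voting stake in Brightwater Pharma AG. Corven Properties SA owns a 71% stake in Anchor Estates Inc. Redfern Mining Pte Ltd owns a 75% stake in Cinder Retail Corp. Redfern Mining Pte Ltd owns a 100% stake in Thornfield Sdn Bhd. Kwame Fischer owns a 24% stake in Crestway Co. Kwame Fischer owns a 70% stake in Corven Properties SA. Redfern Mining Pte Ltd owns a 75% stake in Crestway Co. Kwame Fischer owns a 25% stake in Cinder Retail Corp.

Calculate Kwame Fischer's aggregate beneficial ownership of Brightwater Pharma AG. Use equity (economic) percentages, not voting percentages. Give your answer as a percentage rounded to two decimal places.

62.34%

Kwame reaches Brightwater along 4 paths.
Direct stake: 17% = 17%.
Via Crestway: 24% × 14% = 3.36%.
Via Redfern → Crestway: 73% × 75% × 14% = 7.665%.
Via Redfern → Thornfield: 73% × 100% × 47% = 34.31%.
Total: 17% + 3.36% + 7.665% + 34.31% = 62.335%.
Rounded: 62.34%.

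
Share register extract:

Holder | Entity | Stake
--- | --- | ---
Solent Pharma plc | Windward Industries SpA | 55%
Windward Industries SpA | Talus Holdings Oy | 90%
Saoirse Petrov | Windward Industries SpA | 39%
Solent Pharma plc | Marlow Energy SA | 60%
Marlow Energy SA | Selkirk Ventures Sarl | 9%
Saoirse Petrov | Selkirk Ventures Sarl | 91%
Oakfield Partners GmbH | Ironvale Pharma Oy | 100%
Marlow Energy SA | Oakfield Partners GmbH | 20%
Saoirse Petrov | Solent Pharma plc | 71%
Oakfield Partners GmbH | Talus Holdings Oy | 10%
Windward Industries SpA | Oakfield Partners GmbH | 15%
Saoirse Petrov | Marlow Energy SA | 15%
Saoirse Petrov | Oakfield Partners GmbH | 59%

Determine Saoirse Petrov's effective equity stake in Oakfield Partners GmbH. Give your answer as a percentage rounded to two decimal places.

82.23%

Saoirse reaches Oakfield along 5 paths.
Direct stake: 59% = 59%.
Via Windward: 39% × 15% = 5.85%.
Via Solent → Windward: 71% × 55% × 15% = 5.8575%.
Via Solent → Marlow: 71% × 60% × 20% = 8.52%.
Via Marlow: 15% × 20% = 3%.
Total: 59% + 5.85% + 5.8575% + 8.52% + 3% = 82.2275%.
Rounded: 82.23%.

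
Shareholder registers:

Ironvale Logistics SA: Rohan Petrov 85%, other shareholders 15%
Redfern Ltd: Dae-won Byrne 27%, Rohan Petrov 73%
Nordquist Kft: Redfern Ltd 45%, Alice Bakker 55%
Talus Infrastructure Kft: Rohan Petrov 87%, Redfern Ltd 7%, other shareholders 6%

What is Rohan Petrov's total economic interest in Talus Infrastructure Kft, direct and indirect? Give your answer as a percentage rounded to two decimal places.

Rohan reaches Talus along 2 paths.
Direct stake: 87% = 87%.
Via Redfern: 73% × 7% = 5.11%.
Total: 87% + 5.11% = 92.11%.

92.11%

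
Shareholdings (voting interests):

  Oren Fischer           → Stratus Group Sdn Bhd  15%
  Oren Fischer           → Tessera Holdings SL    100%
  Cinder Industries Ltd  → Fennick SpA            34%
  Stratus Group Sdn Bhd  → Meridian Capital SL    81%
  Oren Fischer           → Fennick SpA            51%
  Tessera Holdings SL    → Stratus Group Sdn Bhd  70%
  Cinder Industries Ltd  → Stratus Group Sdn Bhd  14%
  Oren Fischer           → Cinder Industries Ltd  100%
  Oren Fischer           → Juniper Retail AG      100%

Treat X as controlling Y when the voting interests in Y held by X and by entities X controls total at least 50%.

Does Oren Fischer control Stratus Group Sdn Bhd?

Yes

Oren holds 100% of Tessera, so Oren controls Tessera.
Oren holds 100% of Cinder, so Oren controls Cinder.
Cinder and Oren and Tessera together hold 14% + 15% + 70% = 99% of Stratus, so Oren controls Stratus.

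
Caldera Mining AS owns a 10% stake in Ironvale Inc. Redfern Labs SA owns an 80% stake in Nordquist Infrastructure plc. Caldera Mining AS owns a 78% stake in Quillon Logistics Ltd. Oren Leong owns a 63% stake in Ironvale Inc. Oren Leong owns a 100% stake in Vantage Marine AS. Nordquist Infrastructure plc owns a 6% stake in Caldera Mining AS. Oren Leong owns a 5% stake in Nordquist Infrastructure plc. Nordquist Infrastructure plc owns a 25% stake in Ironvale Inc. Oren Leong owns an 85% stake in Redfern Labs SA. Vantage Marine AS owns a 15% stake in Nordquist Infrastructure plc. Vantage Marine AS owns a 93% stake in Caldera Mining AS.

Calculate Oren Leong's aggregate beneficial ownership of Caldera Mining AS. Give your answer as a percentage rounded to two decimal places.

Oren reaches Caldera along 4 paths.
Via Vantage: 100% × 93% = 93%.
Via Nordquist: 5% × 6% = 0.3%.
Via Redfern → Nordquist: 85% × 80% × 6% = 4.08%.
Via Vantage → Nordquist: 100% × 15% × 6% = 0.9%.
Total: 93% + 0.3% + 4.08% + 0.9% = 98.28%.

98.28%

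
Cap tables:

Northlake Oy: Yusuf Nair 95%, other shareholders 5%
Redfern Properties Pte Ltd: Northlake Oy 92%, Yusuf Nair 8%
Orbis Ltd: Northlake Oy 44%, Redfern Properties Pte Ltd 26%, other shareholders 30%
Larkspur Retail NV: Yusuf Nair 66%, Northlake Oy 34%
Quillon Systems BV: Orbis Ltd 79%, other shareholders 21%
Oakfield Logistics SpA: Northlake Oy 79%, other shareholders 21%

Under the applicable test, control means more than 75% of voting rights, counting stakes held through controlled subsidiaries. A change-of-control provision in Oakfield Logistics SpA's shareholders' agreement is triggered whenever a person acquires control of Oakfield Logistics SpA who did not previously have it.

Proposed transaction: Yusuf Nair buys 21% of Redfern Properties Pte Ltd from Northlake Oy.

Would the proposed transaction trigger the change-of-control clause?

No

The purchase adds only to Yusuf's holdings (Northlake's stake shrinks), so Yusuf is the only person who could newly come to control Oakfield.
Yusuf holds 95% of Northlake, so Yusuf controls Northlake.
Northlake holds 79% of Oakfield, so Yusuf controls Oakfield.
So Yusuf already controls Oakfield before the transaction.
After the purchase, Yusuf's direct stake in Redfern rises to 8% + 21% = 29%, and Northlake's stake falls to 71%.
Yusuf controlled Oakfield already, so this is not a new person acquiring control; every other person's position is unchanged or reduced.
No new person acquires control, so the clause is not triggered.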